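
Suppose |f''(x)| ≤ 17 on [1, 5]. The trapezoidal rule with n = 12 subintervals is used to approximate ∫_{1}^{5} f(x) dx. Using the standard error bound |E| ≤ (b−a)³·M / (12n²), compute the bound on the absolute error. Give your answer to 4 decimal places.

|E| ≤ (4)³·17 / (12·12²) = 1088/1728 = 0.6296.

0.6296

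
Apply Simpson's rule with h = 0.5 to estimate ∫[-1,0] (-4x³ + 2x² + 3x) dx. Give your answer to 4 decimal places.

h = (0 − (-1))/2 = 0.5.
Nodes x₀,…,x₂ = -1, -0.5, 0.
f(x) = -4x³ + 2x² + 3x: f₀=3, f₁=-0.5, f₂=0.
(h/3)·[f₀ + 4f₁ + f₂] = 0.166667·(1) = 0.1667.

0.1667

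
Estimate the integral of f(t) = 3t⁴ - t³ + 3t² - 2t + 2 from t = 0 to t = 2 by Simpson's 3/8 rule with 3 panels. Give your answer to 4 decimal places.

23.5556

h = (2 − 0)/3 = 0.666667.
Nodes t₀,…,t₃ = 0, 0.666667, 1.333333, 2.
f(t) = 3t⁴ - t³ + 3t² - 2t + 2: f₀=2, f₁=2.296296, f₂=11.777778, f₃=50.
(3h/8)·[f₀ + 3f₁ + 3f₂ + f₃] = 0.25·(94.222222) = 23.5556.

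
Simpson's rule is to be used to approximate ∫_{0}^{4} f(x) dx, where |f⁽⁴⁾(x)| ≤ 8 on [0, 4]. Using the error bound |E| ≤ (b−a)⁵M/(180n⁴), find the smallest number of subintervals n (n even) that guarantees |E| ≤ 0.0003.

20

Need 8192/(180n⁴) ≤ 0.0003.
n⁴ ≥ 8192/(180·0.0003) = 151704 ⇒ n ≥ 19.7355, so the smallest even n is 20. (n must be even for Simpson's rule.)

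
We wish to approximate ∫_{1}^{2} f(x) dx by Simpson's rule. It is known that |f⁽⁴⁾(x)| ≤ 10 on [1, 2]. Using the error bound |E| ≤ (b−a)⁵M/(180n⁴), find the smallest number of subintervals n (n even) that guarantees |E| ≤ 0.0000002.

24

Need 10/(180n⁴) ≤ 0.0000002.
n⁴ ≥ 10/(180·0.0000002) = 277778 ⇒ n ≥ 22.9575, so the smallest even n is 24. (n must be even for Simpson's rule.)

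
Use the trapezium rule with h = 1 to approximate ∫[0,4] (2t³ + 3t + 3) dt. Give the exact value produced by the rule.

h = (4 − 0)/4 = 1.
Nodes t₀,…,t₄ = 0, 1, 2, 3, 4.
f(t) = 2t³ + 3t + 3: f₀=3, f₁=8, f₂=25, f₃=66, f₄=143.
(h/2)·[f₀ + 2f₁ + 2f₂ + 2f₃ + f₄] = 0.5·(344) = 172.

172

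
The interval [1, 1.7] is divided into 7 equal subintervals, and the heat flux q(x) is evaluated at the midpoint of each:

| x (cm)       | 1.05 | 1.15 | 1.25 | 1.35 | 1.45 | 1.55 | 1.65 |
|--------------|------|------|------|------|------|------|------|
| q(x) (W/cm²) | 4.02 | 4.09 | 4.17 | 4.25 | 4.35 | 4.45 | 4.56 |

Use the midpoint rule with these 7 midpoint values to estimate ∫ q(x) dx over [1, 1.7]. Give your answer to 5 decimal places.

2.98900

h = 0.1, n = 7.
h·[y(m₁) + y(m₂) + y(m₃) + y(m₄) + y(m₅) + y(m₆) + y(m₇)] = 0.1·(29.89) = 2.98900.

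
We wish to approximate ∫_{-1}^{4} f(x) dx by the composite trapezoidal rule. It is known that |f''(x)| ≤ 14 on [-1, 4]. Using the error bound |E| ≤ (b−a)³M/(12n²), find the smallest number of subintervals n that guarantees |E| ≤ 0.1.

Need 1750/(12n²) ≤ 0.1.
n² ≥ 1750/(12·0.1) = 1458.33 ⇒ n ≥ 38.1881, so the smallest n is 39.

39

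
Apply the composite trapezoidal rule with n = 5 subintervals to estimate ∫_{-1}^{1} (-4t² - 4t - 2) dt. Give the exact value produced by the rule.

h = (1 − (-1))/5 = 0.4.
Nodes t₀,…,t₅ = -1, -0.6, -0.2, 0.2, 0.6, 1.
f(t) = -4t² - 4t - 2: f₀=-2, f₁=-1.04, f₂=-1.36, f₃=-2.96, f₄=-5.84, f₅=-10.
(h/2)·[f₀ + 2f₁ + 2f₂ + 2f₃ + 2f₄ + f₅] = 0.2·(-34.4) = -6.88.

-6.88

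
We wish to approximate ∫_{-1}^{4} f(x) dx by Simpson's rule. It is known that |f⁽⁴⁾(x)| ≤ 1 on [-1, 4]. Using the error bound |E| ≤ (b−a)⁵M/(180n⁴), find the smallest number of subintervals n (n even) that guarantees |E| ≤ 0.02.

Need 3125/(180n⁴) ≤ 0.02.
n⁴ ≥ 3125/(180·0.02) = 868.056 ⇒ n ≥ 5.4280, so the smallest even n is 6. (n must be even for Simpson's rule.)

6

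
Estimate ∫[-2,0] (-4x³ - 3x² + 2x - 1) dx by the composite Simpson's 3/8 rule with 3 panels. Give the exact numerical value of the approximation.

2

h = (0 − (-2))/3 = 0.666667.
Nodes x₀,…,x₃ = -2, -1.333333, -0.666667, 0.
f(x) = -4x³ - 3x² + 2x - 1: f₀=15, f₁=0.481481, f₂=-2.481481, f₃=-1.
(3h/8)·[f₀ + 3f₁ + 3f₂ + f₃] = 0.25·(8) = 2.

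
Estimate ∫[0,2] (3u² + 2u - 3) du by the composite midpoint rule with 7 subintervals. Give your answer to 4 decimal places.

h = (2 − 0)/7 = 0.285714.
Midpoints m₁,…,m₇ = 0.142857, 0.428571, 0.714286, 1, 1.285714, 1.571429, 1.857143.
f(m₁)=-2.653061, f(m₂)=-1.591837, f(m₃)=-0.040816, f(m₄)=2, f(m₅)=4.530612, f(m₆)=7.551020, f(m₇)=11.061224.
h·[f(m₁) + f(m₂) + f(m₃) + f(m₄) + f(m₅) + f(m₆) + f(m₇)] = 0.285714·(20.857143) = 5.9592.

5.9592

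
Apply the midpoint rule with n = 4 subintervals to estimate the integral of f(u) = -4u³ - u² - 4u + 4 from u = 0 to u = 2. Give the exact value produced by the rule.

-18.125

h = (2 − 0)/4 = 0.5.
Midpoints m₁,…,m₄ = 0.25, 0.75, 1.25, 1.75.
f(m₁)=2.875, f(m₂)=-1.25, f(m₃)=-10.375, f(m₄)=-27.5.
h·[f(m₁) + f(m₂) + f(m₃) + f(m₄)] = 0.5·(-36.25) = -18.125.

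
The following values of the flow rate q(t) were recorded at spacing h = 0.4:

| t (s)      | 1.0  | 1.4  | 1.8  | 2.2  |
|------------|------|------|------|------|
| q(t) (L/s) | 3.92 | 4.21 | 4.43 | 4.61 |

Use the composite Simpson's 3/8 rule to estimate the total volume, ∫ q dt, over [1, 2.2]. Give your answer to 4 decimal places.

5.1675

h = 0.4, n = 3.
(3h/8)·[y₀ + 3y₁ + 3y₂ + y₃] = 0.15·(34.45) = 5.1675.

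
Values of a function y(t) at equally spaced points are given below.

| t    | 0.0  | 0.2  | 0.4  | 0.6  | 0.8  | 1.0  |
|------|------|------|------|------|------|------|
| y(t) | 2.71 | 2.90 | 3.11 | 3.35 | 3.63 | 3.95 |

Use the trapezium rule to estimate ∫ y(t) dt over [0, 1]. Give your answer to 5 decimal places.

h = 0.2, n = 5.
(h/2)·[y₀ + 2y₁ + 2y₂ + 2y₃ + 2y₄ + y₅] = 0.1·(32.64) = 3.26400.

3.26400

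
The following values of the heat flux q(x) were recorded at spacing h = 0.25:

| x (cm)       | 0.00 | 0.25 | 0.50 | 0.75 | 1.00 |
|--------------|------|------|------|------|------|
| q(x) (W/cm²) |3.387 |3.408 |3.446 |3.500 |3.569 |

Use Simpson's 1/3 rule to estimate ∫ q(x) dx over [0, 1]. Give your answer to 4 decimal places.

3.4567

h = 0.25, n = 4.
(h/3)·[y₀ + 4y₁ + 2y₂ + 4y₃ + y₄] = 0.083333·(41.480) = 3.4567.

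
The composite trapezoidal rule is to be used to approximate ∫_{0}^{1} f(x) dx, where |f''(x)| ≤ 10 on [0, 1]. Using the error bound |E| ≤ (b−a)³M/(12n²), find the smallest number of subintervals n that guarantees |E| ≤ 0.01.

Need 10/(12n²) ≤ 0.01.
n² ≥ 10/(12·0.01) = 83.3333 ⇒ n ≥ 9.1287, so the smallest n is 10.

10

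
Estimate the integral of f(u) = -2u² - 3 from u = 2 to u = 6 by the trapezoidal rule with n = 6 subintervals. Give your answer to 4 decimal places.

-151.2593

h = (6 − 2)/6 = 0.666667.
Nodes u₀,…,u₆ = 2, 2.666667, 3.333333, 4, 4.666667, 5.333333, 6.
f(u) = -2u² - 3: f₀=-11, f₁=-17.222222, f₂=-25.222222, f₃=-35, f₄=-46.555556, f₅=-59.888889, f₆=-75.
(h/2)·[f₀ + 2f₁ + 2f₂ + 2f₃ + 2f₄ + 2f₅ + f₆] = 0.333333·(-453.777778) = -151.2593.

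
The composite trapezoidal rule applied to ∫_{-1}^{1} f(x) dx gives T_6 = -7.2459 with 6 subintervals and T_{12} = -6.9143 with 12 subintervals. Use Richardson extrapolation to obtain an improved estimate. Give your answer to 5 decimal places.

R = (4·T_{12} − T_6) / 3 = (4·(-6.9143) − (-7.2459))/3 = (-20.4113)/3 = -6.80377.

-6.80377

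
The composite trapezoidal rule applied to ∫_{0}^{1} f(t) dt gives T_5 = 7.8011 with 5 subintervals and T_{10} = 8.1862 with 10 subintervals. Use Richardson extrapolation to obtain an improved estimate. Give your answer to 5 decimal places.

R = (4·T_{10} − T_5) / 3 = (4·8.1862 − 7.8011)/3 = (24.9437)/3 = 8.31457.

8.31457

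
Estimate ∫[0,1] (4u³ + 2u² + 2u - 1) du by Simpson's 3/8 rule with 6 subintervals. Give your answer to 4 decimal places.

1.6667

h = (1 − 0)/6 = 0.166667.
Nodes u₀,…,u₆ = 0, 0.166667, 0.333333, 0.5, 0.666667, 0.833333, 1.
f(u) = 4u³ + 2u² + 2u - 1: f₀=-1, f₁=-0.592593, f₂=0.037037, f₃=1, f₄=2.407407, f₅=4.370370, f₆=7.
(3h/8)·[f₀ + 3f₁ + 3f₂ + 2f₃ + 3f₄ + 3f₅ + f₆] = 0.0625·(26.666667) = 1.6667.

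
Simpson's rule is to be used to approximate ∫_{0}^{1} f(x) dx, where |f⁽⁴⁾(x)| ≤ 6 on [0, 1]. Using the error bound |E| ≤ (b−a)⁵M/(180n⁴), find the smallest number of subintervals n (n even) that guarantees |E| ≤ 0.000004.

10

Need 6/(180n⁴) ≤ 0.000004.
n⁴ ≥ 6/(180·0.000004) = 8333.33 ⇒ n ≥ 9.5544, so the smallest even n is 10. (n must be even for Simpson's rule.)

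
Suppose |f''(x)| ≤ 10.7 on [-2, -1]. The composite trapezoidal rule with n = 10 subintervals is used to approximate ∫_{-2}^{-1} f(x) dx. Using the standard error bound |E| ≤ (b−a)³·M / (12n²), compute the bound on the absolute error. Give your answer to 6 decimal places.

|E| ≤ (1)³·10.7 / (12·10²) = 10.7/1200 = 0.008917.

0.008917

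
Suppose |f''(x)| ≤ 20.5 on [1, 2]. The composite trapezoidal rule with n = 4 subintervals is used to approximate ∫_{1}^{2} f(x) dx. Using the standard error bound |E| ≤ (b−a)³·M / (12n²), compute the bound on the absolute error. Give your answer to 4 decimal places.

|E| ≤ (1)³·20.5 / (12·4²) = 20.5/192 = 0.1068.

0.1068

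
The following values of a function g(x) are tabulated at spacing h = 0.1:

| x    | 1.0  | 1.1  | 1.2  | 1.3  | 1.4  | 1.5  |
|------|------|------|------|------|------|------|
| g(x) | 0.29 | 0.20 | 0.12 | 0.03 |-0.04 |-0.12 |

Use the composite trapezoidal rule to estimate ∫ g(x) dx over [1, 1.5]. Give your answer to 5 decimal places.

0.03950

h = 0.1, n = 5.
(h/2)·[y₀ + 2y₁ + 2y₂ + 2y₃ + 2y₄ + y₅] = 0.05·(0.79) = 0.03950.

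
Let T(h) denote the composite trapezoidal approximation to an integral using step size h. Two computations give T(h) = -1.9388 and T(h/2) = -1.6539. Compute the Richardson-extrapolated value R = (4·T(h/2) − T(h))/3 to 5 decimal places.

R = (4·T(h/2) − T(h)) / 3 = (4·(-1.6539) − (-1.9388))/3 = (-4.6768)/3 = -1.55893.

-1.55893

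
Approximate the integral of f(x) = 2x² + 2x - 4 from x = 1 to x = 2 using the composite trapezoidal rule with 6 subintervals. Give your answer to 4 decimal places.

h = (2 − 1)/6 = 0.166667.
Nodes x₀,…,x₆ = 1, 1.166667, 1.333333, 1.5, 1.666667, 1.833333, 2.
f(x) = 2x² + 2x - 4: f₀=0, f₁=1.055556, f₂=2.222222, f₃=3.5, f₄=4.888889, f₅=6.388889, f₆=8.
(h/2)·[f₀ + 2f₁ + 2f₂ + 2f₃ + 2f₄ + 2f₅ + f₆] = 0.083333·(44.111111) = 3.6759.

3.6759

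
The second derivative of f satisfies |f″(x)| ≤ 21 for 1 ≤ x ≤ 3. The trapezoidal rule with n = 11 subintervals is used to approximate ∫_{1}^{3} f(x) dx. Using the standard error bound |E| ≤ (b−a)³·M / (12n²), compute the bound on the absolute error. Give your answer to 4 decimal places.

0.1157

|E| ≤ (2)³·21 / (12·11²) = 168/1452 = 0.1157.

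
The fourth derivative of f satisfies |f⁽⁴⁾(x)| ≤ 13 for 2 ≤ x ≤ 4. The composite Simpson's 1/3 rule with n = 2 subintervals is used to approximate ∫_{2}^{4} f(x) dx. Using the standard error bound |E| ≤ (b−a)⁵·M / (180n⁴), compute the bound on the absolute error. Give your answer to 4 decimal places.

0.1444

|E| ≤ (2)⁵·13 / (180·2⁴) = 416/2880 = 0.1444.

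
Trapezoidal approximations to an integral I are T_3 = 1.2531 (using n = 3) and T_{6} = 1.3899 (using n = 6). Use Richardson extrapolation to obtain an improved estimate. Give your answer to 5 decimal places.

R = (4·T_{6} − T_3) / 3 = (4·1.3899 − 1.2531)/3 = (4.3065)/3 = 1.43550.

1.43550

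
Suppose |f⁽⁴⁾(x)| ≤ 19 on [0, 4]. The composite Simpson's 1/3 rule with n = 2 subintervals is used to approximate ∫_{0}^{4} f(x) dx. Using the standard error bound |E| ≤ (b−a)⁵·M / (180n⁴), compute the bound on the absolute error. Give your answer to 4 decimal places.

|E| ≤ (4)⁵·19 / (180·2⁴) = 19456/2880 = 6.7556.

6.7556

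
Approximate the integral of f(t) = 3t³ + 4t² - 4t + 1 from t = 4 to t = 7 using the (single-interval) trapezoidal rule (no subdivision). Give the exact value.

T = (b−a)/2 · [f(4) + f(7)] = 1.5·[241 + 1198] = 2158.5.

2158.5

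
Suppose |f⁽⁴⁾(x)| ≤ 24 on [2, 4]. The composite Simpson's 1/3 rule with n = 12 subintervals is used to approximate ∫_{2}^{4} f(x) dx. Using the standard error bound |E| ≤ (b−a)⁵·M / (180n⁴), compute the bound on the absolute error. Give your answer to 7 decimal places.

0.0002058

|E| ≤ (2)⁵·24 / (180·12⁴) = 768/3732480 = 0.0002058.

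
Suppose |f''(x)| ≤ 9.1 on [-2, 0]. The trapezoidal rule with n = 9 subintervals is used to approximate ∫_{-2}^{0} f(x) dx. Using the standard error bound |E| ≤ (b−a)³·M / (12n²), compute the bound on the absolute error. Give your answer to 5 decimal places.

|E| ≤ (2)³·9.1 / (12·9²) = 72.8/972 = 0.07490.

0.07490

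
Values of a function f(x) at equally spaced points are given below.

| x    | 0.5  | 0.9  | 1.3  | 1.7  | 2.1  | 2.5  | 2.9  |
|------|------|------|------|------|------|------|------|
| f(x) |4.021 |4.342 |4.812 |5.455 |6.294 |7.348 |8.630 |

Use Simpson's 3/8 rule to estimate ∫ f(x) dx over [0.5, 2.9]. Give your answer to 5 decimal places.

13.79235

h = 0.4, n = 6.
(3h/8)·[y₀ + 3y₁ + 3y₂ + 2y₃ + 3y₄ + 3y₅ + y₆] = 0.15·(91.949) = 13.79235.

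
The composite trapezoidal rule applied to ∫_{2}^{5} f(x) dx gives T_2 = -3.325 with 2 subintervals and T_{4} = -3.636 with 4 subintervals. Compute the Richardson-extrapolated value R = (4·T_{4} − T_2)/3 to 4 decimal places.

-3.7397

R = (4·T_{4} − T_2) / 3 = (4·(-3.636) − (-3.325))/3 = (-11.219)/3 = -3.7397.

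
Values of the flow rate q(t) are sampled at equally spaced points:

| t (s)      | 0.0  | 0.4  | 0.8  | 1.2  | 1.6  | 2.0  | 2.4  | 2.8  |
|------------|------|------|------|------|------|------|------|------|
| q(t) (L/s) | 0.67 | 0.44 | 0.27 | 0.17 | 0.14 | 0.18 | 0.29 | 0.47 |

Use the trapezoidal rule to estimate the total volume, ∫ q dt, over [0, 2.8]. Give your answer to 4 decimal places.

h = 0.4, n = 7.
(h/2)·[y₀ + 2y₁ + 2y₂ + 2y₃ + 2y₄ + 2y₅ + 2y₆ + y₇] = 0.2·(4.12) = 0.8240.

0.8240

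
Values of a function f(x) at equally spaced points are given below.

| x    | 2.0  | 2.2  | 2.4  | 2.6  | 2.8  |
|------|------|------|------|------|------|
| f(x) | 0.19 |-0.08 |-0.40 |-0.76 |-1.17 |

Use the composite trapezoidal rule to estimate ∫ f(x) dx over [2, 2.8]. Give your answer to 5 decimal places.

h = 0.2, n = 4.
(h/2)·[y₀ + 2y₁ + 2y₂ + 2y₃ + y₄] = 0.1·(-3.46) = -0.34600.

-0.34600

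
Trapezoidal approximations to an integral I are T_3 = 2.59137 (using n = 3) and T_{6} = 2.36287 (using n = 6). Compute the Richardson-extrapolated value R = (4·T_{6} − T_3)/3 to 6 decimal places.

R = (4·T_{6} − T_3) / 3 = (4·2.36287 − 2.59137)/3 = (6.86011)/3 = 2.286703.

2.286703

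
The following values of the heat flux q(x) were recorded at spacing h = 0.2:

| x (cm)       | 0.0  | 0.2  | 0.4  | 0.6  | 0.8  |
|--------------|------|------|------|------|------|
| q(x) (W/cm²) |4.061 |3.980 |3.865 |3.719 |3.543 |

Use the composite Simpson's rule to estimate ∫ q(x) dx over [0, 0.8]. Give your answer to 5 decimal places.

3.07533

h = 0.2, n = 4.
(h/3)·[y₀ + 4y₁ + 2y₂ + 4y₃ + y₄] = 0.066667·(46.130) = 3.07533.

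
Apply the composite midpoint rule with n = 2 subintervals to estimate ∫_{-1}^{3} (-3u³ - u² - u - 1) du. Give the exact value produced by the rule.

-64

h = (3 − (-1))/2 = 2.
Midpoints m₁,…,m₂ = 0, 2.
f(m₁)=-1, f(m₂)=-31.
h·[f(m₁) + f(m₂)] = 2·(-32) = -64.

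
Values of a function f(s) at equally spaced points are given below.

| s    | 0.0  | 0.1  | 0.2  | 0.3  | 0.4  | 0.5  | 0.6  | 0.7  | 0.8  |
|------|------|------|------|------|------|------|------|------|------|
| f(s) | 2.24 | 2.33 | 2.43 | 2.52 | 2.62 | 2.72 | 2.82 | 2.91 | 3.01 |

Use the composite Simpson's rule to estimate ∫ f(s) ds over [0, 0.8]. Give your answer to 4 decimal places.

h = 0.1, n = 8.
(h/3)·[y₀ + 4y₁ + 2y₂ + 4y₃ + 2y₄ + 4y₅ + 2y₆ + 4y₇ + y₈] = 0.033333·(62.91) = 2.0970.

2.0970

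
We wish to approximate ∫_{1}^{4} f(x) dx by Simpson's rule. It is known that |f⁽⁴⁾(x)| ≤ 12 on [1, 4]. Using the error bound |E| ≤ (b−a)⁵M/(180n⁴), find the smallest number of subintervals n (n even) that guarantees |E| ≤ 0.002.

Need 2916/(180n⁴) ≤ 0.002.
n⁴ ≥ 2916/(180·0.002) = 8100 ⇒ n ≥ 9.4868, so the smallest even n is 10. (n must be even for Simpson's rule.)

10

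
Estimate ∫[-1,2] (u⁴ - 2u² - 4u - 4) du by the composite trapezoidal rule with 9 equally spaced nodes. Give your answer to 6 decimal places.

h = (2 − (-1))/8 = 0.375.
Nodes u₀,…,u₈ = -1, -0.625, -0.25, 0.125, 0.5, 0.875, 1.25, 1.625, 2.
f(u) = u⁴ - 2u² - 4u - 4: f₀=-1, f₁=-2.128662109375, f₂=-3.12109375, f₃=-4.531005859375, f₄=-6.4375, f₅=-8.445068359375, f₆=-9.68359375, f₇=-8.808349609375, f₈=-4.
(h/2)·[f₀ + 2f₁ + 2f₂ + 2f₃ + 2f₄ + 2f₅ + 2f₆ + 2f₇ + f₈] = 0.1875·(-91.310546875) = -17.120728.

-17.120728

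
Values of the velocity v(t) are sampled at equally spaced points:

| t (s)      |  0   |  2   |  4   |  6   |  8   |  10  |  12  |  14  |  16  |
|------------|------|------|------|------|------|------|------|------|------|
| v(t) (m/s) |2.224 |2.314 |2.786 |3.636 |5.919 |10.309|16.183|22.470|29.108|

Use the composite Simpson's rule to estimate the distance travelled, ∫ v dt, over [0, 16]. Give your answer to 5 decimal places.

157.34933

h = 2, n = 8.
(h/3)·[y₀ + 4y₁ + 2y₂ + 4y₃ + 2y₄ + 4y₅ + 2y₆ + 4y₇ + y₈] = 0.666667·(236.024) = 157.34933.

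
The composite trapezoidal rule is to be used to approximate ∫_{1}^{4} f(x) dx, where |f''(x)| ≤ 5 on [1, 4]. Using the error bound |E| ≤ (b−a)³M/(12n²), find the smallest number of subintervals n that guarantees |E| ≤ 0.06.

Need 135/(12n²) ≤ 0.06.
n² ≥ 135/(12·0.06) = 187.5 ⇒ n ≥ 13.6931, so the smallest n is 14.

14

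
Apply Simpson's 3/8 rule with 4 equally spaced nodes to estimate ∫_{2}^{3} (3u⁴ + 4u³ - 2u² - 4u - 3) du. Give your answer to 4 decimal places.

h = (3 − 2)/3 = 0.333333.
Nodes u₀,…,u₃ = 2, 2.333333, 2.666667, 3.
f(u) = 3u⁴ + 4u³ - 2u² - 4u - 3: f₀=61, f₁=116.518519, f₂=199.666667, f₃=318.
(3h/8)·[f₀ + 3f₁ + 3f₂ + f₃] = 0.125·(1327.555556) = 165.9444.

165.9444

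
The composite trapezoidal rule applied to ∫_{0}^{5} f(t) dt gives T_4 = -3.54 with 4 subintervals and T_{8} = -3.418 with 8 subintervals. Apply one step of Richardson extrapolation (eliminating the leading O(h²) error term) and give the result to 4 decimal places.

-3.3773

R = (4·T_{8} − T_4) / 3 = (4·(-3.418) − (-3.54))/3 = (-10.132)/3 = -3.3773.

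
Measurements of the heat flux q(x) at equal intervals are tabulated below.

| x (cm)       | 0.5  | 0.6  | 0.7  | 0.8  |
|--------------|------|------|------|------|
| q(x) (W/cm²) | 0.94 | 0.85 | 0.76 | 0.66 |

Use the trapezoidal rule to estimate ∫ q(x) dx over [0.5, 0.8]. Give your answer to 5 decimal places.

0.24100

h = 0.1, n = 3.
(h/2)·[y₀ + 2y₁ + 2y₂ + y₃] = 0.05·(4.82) = 0.24100.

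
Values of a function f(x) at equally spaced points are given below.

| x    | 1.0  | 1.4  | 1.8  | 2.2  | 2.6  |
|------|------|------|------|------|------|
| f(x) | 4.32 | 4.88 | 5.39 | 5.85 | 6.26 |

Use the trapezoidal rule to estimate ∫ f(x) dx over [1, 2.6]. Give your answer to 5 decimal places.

8.56400

h = 0.4, n = 4.
(h/2)·[y₀ + 2y₁ + 2y₂ + 2y₃ + y₄] = 0.2·(42.82) = 8.56400.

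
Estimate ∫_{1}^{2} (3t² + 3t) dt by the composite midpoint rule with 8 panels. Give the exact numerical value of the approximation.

11.49609375

h = (2 − 1)/8 = 0.125.
Midpoints m₁,…,m₈ = 1.0625, 1.1875, 1.3125, 1.4375, 1.5625, 1.6875, 1.8125, 1.9375.
f(m₁)=6.57421875, f(m₂)=7.79296875, f(m₃)=9.10546875, f(m₄)=10.51171875, f(m₅)=12.01171875, f(m₆)=13.60546875, f(m₇)=15.29296875, f(m₈)=17.07421875.
h·[f(m₁) + f(m₂) + f(m₃) + f(m₄) + f(m₅) + f(m₆) + f(m₇) + f(m₈)] = 0.125·(91.96875) = 11.49609375.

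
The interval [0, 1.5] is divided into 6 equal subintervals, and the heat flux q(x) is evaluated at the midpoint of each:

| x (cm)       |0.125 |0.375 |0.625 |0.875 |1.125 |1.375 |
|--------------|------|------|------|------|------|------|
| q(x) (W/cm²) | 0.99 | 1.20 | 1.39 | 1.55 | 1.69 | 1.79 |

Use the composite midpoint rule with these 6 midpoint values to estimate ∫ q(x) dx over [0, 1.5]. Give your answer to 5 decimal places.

2.15250

h = 0.25, n = 6.
h·[y(m₁) + y(m₂) + y(m₃) + y(m₄) + y(m₅) + y(m₆)] = 0.25·(8.61) = 2.15250.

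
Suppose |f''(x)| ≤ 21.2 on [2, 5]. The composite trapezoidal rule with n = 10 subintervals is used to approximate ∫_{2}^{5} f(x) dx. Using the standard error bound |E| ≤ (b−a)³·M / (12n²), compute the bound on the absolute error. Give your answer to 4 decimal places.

|E| ≤ (3)³·21.2 / (12·10²) = 572.4/1200 = 0.4770.

0.4770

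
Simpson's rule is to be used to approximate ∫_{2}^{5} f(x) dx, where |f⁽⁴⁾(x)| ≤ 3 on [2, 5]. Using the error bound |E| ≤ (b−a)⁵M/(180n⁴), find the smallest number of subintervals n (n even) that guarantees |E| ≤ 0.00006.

Need 729/(180n⁴) ≤ 0.00006.
n⁴ ≥ 729/(180·0.00006) = 67500 ⇒ n ≥ 16.1185, so the smallest even n is 18. (n must be even for Simpson's rule.)

18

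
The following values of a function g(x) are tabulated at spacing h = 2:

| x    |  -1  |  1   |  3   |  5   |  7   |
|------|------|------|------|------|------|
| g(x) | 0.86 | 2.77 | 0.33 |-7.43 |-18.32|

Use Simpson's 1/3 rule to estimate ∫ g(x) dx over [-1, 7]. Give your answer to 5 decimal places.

h = 2, n = 4.
(h/3)·[y₀ + 4y₁ + 2y₂ + 4y₃ + y₄] = 0.666667·(-35.44) = -23.62667.

-23.62667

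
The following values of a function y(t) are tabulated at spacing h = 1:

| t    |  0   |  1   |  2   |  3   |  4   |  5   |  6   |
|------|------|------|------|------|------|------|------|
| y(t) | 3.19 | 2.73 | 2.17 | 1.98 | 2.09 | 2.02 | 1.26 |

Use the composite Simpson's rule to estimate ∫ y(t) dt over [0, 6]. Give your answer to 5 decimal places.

h = 1, n = 6.
(h/3)·[y₀ + 4y₁ + 2y₂ + 4y₃ + 2y₄ + 4y₅ + y₆] = 0.333333·(39.89) = 13.29667.

13.29667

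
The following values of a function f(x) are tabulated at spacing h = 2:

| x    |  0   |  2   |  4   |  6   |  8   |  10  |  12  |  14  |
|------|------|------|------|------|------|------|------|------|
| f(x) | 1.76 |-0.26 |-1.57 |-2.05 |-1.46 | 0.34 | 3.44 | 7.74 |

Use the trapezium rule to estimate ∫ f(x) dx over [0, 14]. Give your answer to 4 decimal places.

6.3800

h = 2, n = 7.
(h/2)·[y₀ + 2y₁ + 2y₂ + 2y₃ + 2y₄ + 2y₅ + 2y₆ + y₇] = 1·(6.38) = 6.3800.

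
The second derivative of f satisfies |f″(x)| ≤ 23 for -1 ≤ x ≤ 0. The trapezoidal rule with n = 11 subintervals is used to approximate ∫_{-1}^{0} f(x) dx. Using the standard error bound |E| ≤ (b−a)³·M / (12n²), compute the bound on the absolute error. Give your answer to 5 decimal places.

0.01584

|E| ≤ (1)³·23 / (12·11²) = 23/1452 = 0.01584.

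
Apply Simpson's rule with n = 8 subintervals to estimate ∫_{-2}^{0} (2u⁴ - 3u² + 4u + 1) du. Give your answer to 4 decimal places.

h = (0 − (-2))/8 = 0.25.
Nodes u₀,…,u₈ = -2, -1.75, -1.5, -1.25, -1, -0.75, -0.5, -0.25, 0.
f(u) = 2u⁴ - 3u² + 4u + 1: f₀=13, f₁=3.5703125, f₂=-1.625, f₃=-3.8046875, f₄=-4, f₅=-3.0546875, f₆=-1.625, f₇=-0.1796875, f₈=1.
(h/3)·[f₀ + 4f₁ + 2f₂ + 4f₃ + 2f₄ + 4f₅ + 2f₆ + 4f₇ + f₈] = 0.083333·(-14.375) = -1.1979.

-1.1979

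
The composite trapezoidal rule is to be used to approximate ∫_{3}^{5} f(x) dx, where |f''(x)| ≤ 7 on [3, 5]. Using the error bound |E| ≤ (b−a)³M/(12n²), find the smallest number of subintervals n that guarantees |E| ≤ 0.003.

Need 56/(12n²) ≤ 0.003.
n² ≥ 56/(12·0.003) = 1555.56 ⇒ n ≥ 39.4405, so the smallest n is 40.

40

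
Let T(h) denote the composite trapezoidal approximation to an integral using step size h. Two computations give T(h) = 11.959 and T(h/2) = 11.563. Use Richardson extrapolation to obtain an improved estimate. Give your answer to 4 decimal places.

11.4310

R = (4·T(h/2) − T(h)) / 3 = (4·11.563 − 11.959)/3 = (34.293)/3 = 11.4310.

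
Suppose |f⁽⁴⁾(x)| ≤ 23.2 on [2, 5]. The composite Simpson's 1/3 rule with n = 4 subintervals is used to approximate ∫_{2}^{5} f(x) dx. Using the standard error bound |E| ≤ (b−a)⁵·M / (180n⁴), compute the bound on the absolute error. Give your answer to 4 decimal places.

0.1223

|E| ≤ (3)⁵·23.2 / (180·4⁴) = 5637.6/46080 = 0.1223.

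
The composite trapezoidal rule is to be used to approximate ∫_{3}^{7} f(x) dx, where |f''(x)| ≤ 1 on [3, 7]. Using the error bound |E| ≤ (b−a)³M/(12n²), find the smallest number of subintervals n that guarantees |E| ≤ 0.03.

Need 64/(12n²) ≤ 0.03.
n² ≥ 64/(12·0.03) = 177.778 ⇒ n ≥ 13.3333, so the smallest n is 14.

14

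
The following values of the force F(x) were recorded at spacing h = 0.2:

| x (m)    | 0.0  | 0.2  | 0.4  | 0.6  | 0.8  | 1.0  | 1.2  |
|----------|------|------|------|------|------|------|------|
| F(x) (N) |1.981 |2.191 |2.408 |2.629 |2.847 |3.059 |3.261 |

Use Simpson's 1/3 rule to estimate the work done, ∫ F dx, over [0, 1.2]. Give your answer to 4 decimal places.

h = 0.2, n = 6.
(h/3)·[y₀ + 4y₁ + 2y₂ + 4y₃ + 2y₄ + 4y₅ + y₆] = 0.066667·(47.268) = 3.1512.

3.1512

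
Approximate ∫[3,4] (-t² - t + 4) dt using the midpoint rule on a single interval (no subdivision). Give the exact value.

-11.75

M = (b−a)·f(3.5) = 1·(-11.75) = -11.75.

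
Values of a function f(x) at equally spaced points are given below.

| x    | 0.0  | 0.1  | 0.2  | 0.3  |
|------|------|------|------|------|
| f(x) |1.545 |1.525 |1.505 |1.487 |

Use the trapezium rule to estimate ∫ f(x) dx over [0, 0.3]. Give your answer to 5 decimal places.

0.45460

h = 0.1, n = 3.
(h/2)·[y₀ + 2y₁ + 2y₂ + y₃] = 0.05·(9.092) = 0.45460.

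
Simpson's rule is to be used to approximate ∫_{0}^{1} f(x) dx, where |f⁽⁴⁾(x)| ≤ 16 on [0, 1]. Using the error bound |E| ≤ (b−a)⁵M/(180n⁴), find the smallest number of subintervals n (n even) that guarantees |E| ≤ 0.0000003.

Need 16/(180n⁴) ≤ 0.0000003.
n⁴ ≥ 16/(180·0.0000003) = 296296 ⇒ n ≥ 23.3309, so the smallest even n is 24. (n must be even for Simpson's rule.)

24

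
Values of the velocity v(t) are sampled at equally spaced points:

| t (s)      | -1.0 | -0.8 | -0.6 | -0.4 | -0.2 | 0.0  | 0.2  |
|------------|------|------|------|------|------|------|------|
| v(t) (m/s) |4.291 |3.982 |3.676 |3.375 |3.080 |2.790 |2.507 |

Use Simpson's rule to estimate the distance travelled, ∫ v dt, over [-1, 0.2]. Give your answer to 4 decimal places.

4.0599

h = 0.2, n = 6.
(h/3)·[y₀ + 4y₁ + 2y₂ + 4y₃ + 2y₄ + 4y₅ + y₆] = 0.066667·(60.898) = 4.0599.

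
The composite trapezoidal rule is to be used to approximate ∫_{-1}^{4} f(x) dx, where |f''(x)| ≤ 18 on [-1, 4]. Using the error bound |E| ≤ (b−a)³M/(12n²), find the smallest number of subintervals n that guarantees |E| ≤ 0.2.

Need 2250/(12n²) ≤ 0.2.
n² ≥ 2250/(12·0.2) = 937.5 ⇒ n ≥ 30.6186, so the smallest n is 31.

31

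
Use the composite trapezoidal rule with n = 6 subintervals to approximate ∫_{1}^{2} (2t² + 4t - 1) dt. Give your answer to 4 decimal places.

9.6759

h = (2 − 1)/6 = 0.166667.
Nodes t₀,…,t₆ = 1, 1.166667, 1.333333, 1.5, 1.666667, 1.833333, 2.
f(t) = 2t² + 4t - 1: f₀=5, f₁=6.388889, f₂=7.888889, f₃=9.5, f₄=11.222222, f₅=13.055556, f₆=15.
(h/2)·[f₀ + 2f₁ + 2f₂ + 2f₃ + 2f₄ + 2f₅ + f₆] = 0.083333·(116.111111) = 9.6759.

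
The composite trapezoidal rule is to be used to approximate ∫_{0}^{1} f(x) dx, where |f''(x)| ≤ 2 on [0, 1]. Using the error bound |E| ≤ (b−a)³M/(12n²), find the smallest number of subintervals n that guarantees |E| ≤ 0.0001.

Need 2/(12n²) ≤ 0.0001.
n² ≥ 2/(12·0.0001) = 1666.67 ⇒ n ≥ 40.8248, so the smallest n is 41.

41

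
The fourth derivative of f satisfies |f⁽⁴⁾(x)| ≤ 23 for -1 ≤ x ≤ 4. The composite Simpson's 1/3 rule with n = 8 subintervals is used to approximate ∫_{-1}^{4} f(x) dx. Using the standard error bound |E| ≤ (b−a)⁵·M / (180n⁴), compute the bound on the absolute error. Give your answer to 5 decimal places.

0.09749

|E| ≤ (5)⁵·23 / (180·8⁴) = 71875/737280 = 0.09749.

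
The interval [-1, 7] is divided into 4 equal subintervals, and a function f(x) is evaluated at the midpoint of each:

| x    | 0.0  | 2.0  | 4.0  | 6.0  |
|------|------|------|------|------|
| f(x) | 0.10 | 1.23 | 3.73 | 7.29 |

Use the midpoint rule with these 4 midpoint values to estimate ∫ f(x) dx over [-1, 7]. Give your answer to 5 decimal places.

24.70000

h = 2, n = 4.
h·[y(m₁) + y(m₂) + y(m₃) + y(m₄)] = 2·(12.35) = 24.70000.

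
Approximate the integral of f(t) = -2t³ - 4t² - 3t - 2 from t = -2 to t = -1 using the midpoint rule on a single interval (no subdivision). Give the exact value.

0.25

M = (b−a)·f(-1.5) = 1·(0.25) = 0.25.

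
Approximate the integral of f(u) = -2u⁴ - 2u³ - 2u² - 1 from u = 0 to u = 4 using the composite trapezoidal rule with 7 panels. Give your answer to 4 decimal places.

-601.2178

h = (4 − 0)/7 = 0.571429.
Nodes u₀,…,u₇ = 0, 0.571429, 1.142857, 1.714286, 2.285714, 2.857143, 3.428571, 4.
f(u) = -2u⁴ - 2u³ - 2u² - 1: f₀=-1, f₁=-2.239484, f₂=-10.009579, f₃=-34.226156, f₄=-89.922949, f₅=-197.251562, f₆=-381.481466, f₇=-673.
(h/2)·[f₀ + 2f₁ + 2f₂ + 2f₃ + 2f₄ + 2f₅ + 2f₆ + f₇] = 0.285714·(-2104.262391) = -601.2178.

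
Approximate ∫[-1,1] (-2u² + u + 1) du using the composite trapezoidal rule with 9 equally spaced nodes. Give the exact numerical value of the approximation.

h = (1 − (-1))/8 = 0.25.
Nodes u₀,…,u₈ = -1, -0.75, -0.5, -0.25, 0, 0.25, 0.5, 0.75, 1.
f(u) = -2u² + u + 1: f₀=-2, f₁=-0.875, f₂=0, f₃=0.625, f₄=1, f₅=1.125, f₆=1, f₇=0.625, f₈=0.
(h/2)·[f₀ + 2f₁ + 2f₂ + 2f₃ + 2f₄ + 2f₅ + 2f₆ + 2f₇ + f₈] = 0.125·(5) = 0.625.

0.625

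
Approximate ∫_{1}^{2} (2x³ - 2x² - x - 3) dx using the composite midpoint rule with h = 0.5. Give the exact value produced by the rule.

-1.8125

h = (2 − 1)/2 = 0.5.
Midpoints m₁,…,m₂ = 1.25, 1.75.
f(m₁)=-3.46875, f(m₂)=-0.15625.
h·[f(m₁) + f(m₂)] = 0.5·(-3.625) = -1.8125.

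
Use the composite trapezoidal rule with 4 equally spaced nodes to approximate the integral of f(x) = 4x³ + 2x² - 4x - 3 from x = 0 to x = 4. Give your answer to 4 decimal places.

h = (4 − 0)/3 = 1.333333.
Nodes x₀,…,x₃ = 0, 1.333333, 2.666667, 4.
f(x) = 4x³ + 2x² - 4x - 3: f₀=-3, f₁=4.703704, f₂=76.407407, f₃=269.
(h/2)·[f₀ + 2f₁ + 2f₂ + f₃] = 0.666667·(428.222222) = 285.4815.

285.4815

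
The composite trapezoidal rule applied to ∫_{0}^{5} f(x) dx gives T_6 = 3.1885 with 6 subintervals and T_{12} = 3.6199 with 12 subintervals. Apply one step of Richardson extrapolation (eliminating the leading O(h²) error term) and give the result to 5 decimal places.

3.76370

R = (4·T_{12} − T_6) / 3 = (4·3.6199 − 3.1885)/3 = (11.2911)/3 = 3.76370.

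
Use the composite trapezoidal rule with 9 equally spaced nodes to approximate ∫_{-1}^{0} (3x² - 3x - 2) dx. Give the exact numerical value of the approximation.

h = (0 − (-1))/8 = 0.125.
Nodes x₀,…,x₈ = -1, -0.875, -0.75, -0.625, -0.5, -0.375, -0.25, -0.125, 0.
f(x) = 3x² - 3x - 2: f₀=4, f₁=2.921875, f₂=1.9375, f₃=1.046875, f₄=0.25, f₅=-0.453125, f₆=-1.0625, f₇=-1.578125, f₈=-2.
(h/2)·[f₀ + 2f₁ + 2f₂ + 2f₃ + 2f₄ + 2f₅ + 2f₆ + 2f₇ + f₈] = 0.0625·(8.125) = 0.5078125.

0.5078125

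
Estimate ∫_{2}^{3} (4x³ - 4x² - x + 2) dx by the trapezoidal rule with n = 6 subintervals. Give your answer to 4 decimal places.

39.2870

h = (3 − 2)/6 = 0.166667.
Nodes x₀,…,x₆ = 2, 2.166667, 2.333333, 2.5, 2.666667, 2.833333, 3.
f(x) = 4x³ - 4x² - x + 2: f₀=16, f₁=21.740741, f₂=28.703704, f₃=37, f₄=46.740741, f₅=58.037037, f₆=71.
(h/2)·[f₀ + 2f₁ + 2f₂ + 2f₃ + 2f₄ + 2f₅ + f₆] = 0.083333·(471.444444) = 39.2870.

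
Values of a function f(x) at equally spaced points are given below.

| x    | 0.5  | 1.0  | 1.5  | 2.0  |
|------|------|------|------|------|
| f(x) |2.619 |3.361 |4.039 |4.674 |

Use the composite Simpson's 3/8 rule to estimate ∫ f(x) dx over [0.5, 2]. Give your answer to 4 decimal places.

h = 0.5, n = 3.
(3h/8)·[y₀ + 3y₁ + 3y₂ + y₃] = 0.1875·(29.493) = 5.5299.

5.5299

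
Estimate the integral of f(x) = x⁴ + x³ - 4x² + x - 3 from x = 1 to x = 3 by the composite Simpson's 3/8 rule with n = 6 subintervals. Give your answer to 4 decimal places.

h = (3 − 1)/6 = 0.333333.
Nodes x₀,…,x₆ = 1, 1.333333, 1.666667, 2, 2.333333, 2.666667, 3.
f(x) = x⁴ + x³ - 4x² + x - 3: f₀=-4, f₁=-3.246914, f₂=-0.098765, f₃=7, f₄=19.901235, f₅=40.753086, f₆=72.
(3h/8)·[f₀ + 3f₁ + 3f₂ + 2f₃ + 3f₄ + 3f₅ + f₆] = 0.125·(253.925926) = 31.7407.

31.7407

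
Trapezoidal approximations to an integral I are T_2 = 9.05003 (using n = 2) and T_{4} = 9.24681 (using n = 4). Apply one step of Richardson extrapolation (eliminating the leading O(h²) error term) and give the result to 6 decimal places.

9.312403

R = (4·T_{4} − T_2) / 3 = (4·9.24681 − 9.05003)/3 = (27.93721)/3 = 9.312403.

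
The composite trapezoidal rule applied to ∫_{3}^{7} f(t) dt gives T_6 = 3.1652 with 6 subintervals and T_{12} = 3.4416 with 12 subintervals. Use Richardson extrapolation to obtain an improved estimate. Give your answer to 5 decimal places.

R = (4·T_{12} − T_6) / 3 = (4·3.4416 − 3.1652)/3 = (10.6012)/3 = 3.53373.

3.53373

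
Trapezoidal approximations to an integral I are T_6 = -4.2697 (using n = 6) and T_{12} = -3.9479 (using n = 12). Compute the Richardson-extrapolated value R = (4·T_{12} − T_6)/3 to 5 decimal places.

R = (4·T_{12} − T_6) / 3 = (4·(-3.9479) − (-4.2697))/3 = (-11.5219)/3 = -3.84063.

-3.84063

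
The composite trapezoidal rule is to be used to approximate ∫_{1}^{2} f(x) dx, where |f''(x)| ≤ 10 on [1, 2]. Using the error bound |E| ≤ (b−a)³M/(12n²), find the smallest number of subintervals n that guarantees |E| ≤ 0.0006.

38

Need 10/(12n²) ≤ 0.0006.
n² ≥ 10/(12·0.0006) = 1388.89 ⇒ n ≥ 37.2678, so the smallest n is 38.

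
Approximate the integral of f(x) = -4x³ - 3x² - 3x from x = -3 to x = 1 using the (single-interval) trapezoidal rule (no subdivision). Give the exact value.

T = (b−a)/2 · [f(-3) + f(1)] = 2·[90 + (-10)] = 160.

160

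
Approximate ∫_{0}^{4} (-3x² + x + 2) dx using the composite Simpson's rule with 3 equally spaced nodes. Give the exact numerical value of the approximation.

-48

h = (4 − 0)/2 = 2.
Nodes x₀,…,x₂ = 0, 2, 4.
f(x) = -3x² + x + 2: f₀=2, f₁=-8, f₂=-42.
(h/3)·[f₀ + 4f₁ + f₂] = 0.666667·(-72) = -48.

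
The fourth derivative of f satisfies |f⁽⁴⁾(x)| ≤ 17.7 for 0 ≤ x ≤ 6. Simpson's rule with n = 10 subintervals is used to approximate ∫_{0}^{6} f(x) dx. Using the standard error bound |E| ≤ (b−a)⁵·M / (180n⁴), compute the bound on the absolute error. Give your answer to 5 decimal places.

|E| ≤ (6)⁵·17.7 / (180·10⁴) = 137635.2/1800000 = 0.07646.

0.07646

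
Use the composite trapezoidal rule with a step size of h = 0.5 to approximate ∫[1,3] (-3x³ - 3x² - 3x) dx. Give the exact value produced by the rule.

h = (3 − 1)/4 = 0.5.
Nodes x₀,…,x₄ = 1, 1.5, 2, 2.5, 3.
f(x) = -3x³ - 3x² - 3x: f₀=-9, f₁=-21.375, f₂=-42, f₃=-73.125, f₄=-117.
(h/2)·[f₀ + 2f₁ + 2f₂ + 2f₃ + f₄] = 0.25·(-399) = -99.75.

-99.75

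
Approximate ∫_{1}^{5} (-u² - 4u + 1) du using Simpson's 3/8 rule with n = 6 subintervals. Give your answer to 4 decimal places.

-85.3333

h = (5 − 1)/6 = 0.666667.
Nodes u₀,…,u₆ = 1, 1.666667, 2.333333, 3, 3.666667, 4.333333, 5.
f(u) = -u² - 4u + 1: f₀=-4, f₁=-8.444444, f₂=-13.777778, f₃=-20, f₄=-27.111111, f₅=-35.111111, f₆=-44.
(3h/8)·[f₀ + 3f₁ + 3f₂ + 2f₃ + 3f₄ + 3f₅ + f₆] = 0.25·(-341.333333) = -85.3333.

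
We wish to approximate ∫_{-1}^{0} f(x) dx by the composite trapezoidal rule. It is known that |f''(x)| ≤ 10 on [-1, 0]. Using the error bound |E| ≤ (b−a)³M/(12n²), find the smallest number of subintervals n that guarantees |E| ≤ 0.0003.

53

Need 10/(12n²) ≤ 0.0003.
n² ≥ 10/(12·0.0003) = 2777.78 ⇒ n ≥ 52.7046, so the smallest n is 53.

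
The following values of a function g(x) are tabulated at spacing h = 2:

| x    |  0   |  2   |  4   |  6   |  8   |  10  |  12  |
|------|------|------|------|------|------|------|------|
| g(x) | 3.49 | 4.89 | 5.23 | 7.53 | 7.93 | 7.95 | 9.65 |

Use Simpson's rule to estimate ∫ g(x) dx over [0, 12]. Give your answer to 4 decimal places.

80.6267

h = 2, n = 6.
(h/3)·[y₀ + 4y₁ + 2y₂ + 4y₃ + 2y₄ + 4y₅ + y₆] = 0.666667·(120.94) = 80.6267.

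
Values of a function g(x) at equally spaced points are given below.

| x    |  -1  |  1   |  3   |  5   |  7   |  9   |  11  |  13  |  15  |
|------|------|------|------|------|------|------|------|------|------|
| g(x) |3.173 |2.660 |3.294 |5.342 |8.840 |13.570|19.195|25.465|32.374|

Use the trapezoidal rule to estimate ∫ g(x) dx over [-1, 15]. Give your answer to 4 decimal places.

192.2790

h = 2, n = 8.
(h/2)·[y₀ + 2y₁ + 2y₂ + 2y₃ + 2y₄ + 2y₅ + 2y₆ + 2y₇ + y₈] = 1·(192.279) = 192.2790.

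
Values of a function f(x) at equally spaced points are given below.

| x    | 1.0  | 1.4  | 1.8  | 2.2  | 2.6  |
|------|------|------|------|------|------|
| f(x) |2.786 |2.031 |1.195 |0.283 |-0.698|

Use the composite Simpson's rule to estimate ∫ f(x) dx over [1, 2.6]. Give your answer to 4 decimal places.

h = 0.4, n = 4.
(h/3)·[y₀ + 4y₁ + 2y₂ + 4y₃ + y₄] = 0.133333·(13.734) = 1.8312.

1.8312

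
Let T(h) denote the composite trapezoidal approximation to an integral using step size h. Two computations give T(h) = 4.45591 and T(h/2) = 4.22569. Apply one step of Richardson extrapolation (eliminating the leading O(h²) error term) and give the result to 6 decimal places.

4.148950

R = (4·T(h/2) − T(h)) / 3 = (4·4.22569 − 4.45591)/3 = (12.44685)/3 = 4.148950.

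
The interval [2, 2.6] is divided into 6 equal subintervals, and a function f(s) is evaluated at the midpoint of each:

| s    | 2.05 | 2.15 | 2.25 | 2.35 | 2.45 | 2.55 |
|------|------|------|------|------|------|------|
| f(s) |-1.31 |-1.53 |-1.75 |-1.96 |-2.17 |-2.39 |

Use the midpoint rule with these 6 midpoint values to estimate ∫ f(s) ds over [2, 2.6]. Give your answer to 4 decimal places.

-1.1110

h = 0.1, n = 6.
h·[y(m₁) + y(m₂) + y(m₃) + y(m₄) + y(m₅) + y(m₆)] = 0.1·(-11.11) = -1.1110.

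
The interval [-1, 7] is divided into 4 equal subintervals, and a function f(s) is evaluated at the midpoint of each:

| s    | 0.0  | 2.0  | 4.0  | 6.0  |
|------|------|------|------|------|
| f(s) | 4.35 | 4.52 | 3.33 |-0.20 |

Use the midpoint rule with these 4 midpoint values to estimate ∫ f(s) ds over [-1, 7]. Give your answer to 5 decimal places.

24.00000

h = 2, n = 4.
h·[y(m₁) + y(m₂) + y(m₃) + y(m₄)] = 2·(12.00) = 24.00000.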